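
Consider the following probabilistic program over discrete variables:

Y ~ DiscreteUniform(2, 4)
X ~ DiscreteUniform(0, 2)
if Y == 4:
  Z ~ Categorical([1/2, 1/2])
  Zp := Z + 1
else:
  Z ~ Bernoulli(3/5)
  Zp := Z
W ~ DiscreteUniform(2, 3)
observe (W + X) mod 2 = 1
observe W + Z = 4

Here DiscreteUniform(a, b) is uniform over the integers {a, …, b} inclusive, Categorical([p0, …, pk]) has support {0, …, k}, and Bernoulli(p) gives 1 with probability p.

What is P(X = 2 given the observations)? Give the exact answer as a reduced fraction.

P(X = 2 | obs) = 1/2

Enumerate traces; 6 have nonzero weight after conditioning:
  (Y=2, X=0, Z=1, W=3) weight 1/30
  (Y=2, X=2, Z=1, W=3) weight 1/30
  (Y=3, X=0, Z=1, W=3) weight 1/30
  (Y=3, X=2, Z=1, W=3) weight 1/30
  (Y=4, X=0, Z=1, W=3) weight 1/36
  (Y=4, X=2, Z=1, W=3) weight 1/36
Group by X:
  weight(X=0) = 17/180
  weight(X=2) = 17/180
Total weight = 17/180 + 17/180 = 17/90
P(X=0 | obs) = 17/180 / 17/90 = 1/2
P(X=2 | obs) = 17/180 / 17/90 = 1/2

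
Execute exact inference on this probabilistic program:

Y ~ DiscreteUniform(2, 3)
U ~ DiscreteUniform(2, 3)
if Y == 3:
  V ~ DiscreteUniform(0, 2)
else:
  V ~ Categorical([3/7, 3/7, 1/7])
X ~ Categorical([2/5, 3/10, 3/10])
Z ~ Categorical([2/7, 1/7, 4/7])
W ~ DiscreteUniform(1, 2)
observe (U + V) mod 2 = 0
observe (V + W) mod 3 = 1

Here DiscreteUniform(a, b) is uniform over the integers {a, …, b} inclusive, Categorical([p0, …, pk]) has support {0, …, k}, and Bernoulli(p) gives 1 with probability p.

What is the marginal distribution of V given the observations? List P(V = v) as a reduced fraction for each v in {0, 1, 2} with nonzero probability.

P(V=0) = 8/13, P(V=2) = 5/13

Enumerate traces; 36 have nonzero weight after conditioning:
  (Y=2, U=2, V=0, X=0, Z=0, W=1) weight 3/490
  (Y=2, U=2, V=0, X=0, Z=1, W=1) weight 3/980
  (Y=2, U=2, V=0, X=0, Z=2, W=1) weight 3/245
  (Y=2, U=2, V=0, X=1, Z=0, W=1) weight 9/1960
  (Y=2, U=2, V=0, X=1, Z=1, W=1) weight 9/3920
  (Y=2, U=2, V=0, X=1, Z=2, W=1) weight 9/980
  (Y=2, U=2, V=0, X=2, Z=0, W=1) weight 9/1960
  (Y=2, U=2, V=0, X=2, Z=1, W=1) weight 9/3920
  (Y=2, U=2, V=2, X=0, Z=0, W=2) weight 1/490
  … 27 more
Group by V:
  weight(V=0) = 2/21
  weight(V=2) = 5/84
Total weight = 2/21 + 5/84 = 13/84
P(V=0 | obs) = 2/21 / 13/84 = 8/13
P(V=2 | obs) = 5/84 / 13/84 = 5/13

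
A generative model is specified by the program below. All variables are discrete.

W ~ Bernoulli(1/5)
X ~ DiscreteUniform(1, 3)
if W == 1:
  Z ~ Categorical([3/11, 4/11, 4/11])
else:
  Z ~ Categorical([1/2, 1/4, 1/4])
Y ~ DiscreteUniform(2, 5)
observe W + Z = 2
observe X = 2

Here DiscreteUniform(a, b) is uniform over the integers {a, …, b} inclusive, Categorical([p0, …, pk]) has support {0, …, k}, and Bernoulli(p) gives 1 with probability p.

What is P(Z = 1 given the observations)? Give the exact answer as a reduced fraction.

P(Z = 1 | obs) = 4/15

Enumerate traces; 8 have nonzero weight after conditioning:
  (W=0, X=2, Z=2, Y=2) weight 1/60
  (W=0, X=2, Z=2, Y=3) weight 1/60
  (W=0, X=2, Z=2, Y=4) weight 1/60
  (W=0, X=2, Z=2, Y=5) weight 1/60
  (W=1, X=2, Z=1, Y=2) weight 1/165
  (W=1, X=2, Z=1, Y=3) weight 1/165
  (W=1, X=2, Z=1, Y=4) weight 1/165
  (W=1, X=2, Z=1, Y=5) weight 1/165
Group by Z:
  weight(Z=1) = 4/165
  weight(Z=2) = 1/15
Total weight = 4/165 + 1/15 = 1/11
P(Z=1 | obs) = 4/165 / 1/11 = 4/15
P(Z=2 | obs) = 1/15 / 1/11 = 11/15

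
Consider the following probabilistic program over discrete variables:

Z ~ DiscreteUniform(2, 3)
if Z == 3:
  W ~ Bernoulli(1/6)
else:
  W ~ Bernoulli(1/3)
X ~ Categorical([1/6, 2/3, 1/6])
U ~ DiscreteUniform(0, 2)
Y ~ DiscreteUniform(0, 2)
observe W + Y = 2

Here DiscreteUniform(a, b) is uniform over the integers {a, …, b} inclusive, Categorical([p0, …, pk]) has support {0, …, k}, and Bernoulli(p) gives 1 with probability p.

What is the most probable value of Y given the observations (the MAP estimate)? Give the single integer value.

argmax_v P(Y = v | obs) = 2

Enumerate traces; 36 have nonzero weight after conditioning:
  (Z=2, W=0, X=0, U=0, Y=2) weight 1/162
  (Z=2, W=0, X=0, U=1, Y=2) weight 1/162
  (Z=2, W=0, X=0, U=2, Y=2) weight 1/162
  (Z=2, W=0, X=1, U=0, Y=2) weight 2/81
  (Z=2, W=0, X=1, U=1, Y=2) weight 2/81
  (Z=2, W=0, X=1, U=2, Y=2) weight 2/81
  (Z=2, W=0, X=2, U=0, Y=2) weight 1/162
  (Z=2, W=0, X=2, U=1, Y=2) weight 1/162
  (Z=2, W=1, X=0, U=0, Y=1) weight 1/324
  … 27 more
Group by Y:
  weight(Y=1) = 1/12
  weight(Y=2) = 1/4
Total weight = 1/12 + 1/4 = 1/3
P(Y=1 | obs) = 1/12 / 1/3 = 1/4
P(Y=2 | obs) = 1/4 / 1/3 = 3/4
argmax = 2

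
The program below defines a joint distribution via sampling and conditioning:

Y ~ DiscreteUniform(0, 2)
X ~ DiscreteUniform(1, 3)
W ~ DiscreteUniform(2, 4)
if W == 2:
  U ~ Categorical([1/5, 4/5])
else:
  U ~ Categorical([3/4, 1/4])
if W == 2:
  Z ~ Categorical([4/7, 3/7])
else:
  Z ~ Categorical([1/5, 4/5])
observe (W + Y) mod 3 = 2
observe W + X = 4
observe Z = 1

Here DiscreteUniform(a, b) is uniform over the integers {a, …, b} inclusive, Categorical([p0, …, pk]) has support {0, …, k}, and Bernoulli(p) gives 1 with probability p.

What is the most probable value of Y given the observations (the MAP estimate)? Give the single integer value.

Enumerate traces; 4 have nonzero weight after conditioning:
  (Y=0, X=2, W=2, U=0, Z=1) weight 1/315
  (Y=0, X=2, W=2, U=1, Z=1) weight 4/315
  (Y=2, X=1, W=3, U=0, Z=1) weight 1/45
  (Y=2, X=1, W=3, U=1, Z=1) weight 1/135
Group by Y:
  weight(Y=0) = 1/63
  weight(Y=2) = 4/135
Total weight = 1/63 + 4/135 = 43/945
P(Y=0 | obs) = 1/63 / 43/945 = 15/43
P(Y=2 | obs) = 4/135 / 43/945 = 28/43
argmax = 2

argmax_v P(Y = v | obs) = 2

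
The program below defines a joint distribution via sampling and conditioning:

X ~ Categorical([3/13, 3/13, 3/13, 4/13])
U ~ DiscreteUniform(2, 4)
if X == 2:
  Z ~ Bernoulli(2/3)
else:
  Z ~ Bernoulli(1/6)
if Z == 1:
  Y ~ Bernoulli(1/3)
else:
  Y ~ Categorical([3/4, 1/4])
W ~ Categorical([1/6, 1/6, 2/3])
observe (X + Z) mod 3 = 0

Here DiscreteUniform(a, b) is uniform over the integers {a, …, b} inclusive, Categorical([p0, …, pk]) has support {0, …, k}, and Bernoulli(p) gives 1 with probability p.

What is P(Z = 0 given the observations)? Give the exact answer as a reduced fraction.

P(Z = 0 | obs) = 35/47

Enumerate traces; 54 have nonzero weight after conditioning:
  (X=0, U=2, Z=0, Y=0, W=0) weight 5/624
  (X=0, U=2, Z=0, Y=0, W=1) weight 5/624
  (X=0, U=2, Z=0, Y=0, W=2) weight 5/156
  (X=0, U=2, Z=0, Y=1, W=0) weight 5/1872
  (X=0, U=2, Z=0, Y=1, W=1) weight 5/1872
  (X=0, U=2, Z=0, Y=1, W=2) weight 5/468
  (X=0, U=3, Z=0, Y=0, W=0) weight 5/624
  (X=0, U=3, Z=0, Y=0, W=1) weight 5/624
  (X=2, U=2, Z=1, Y=0, W=0) weight 2/351
  … 45 more
Group by Z:
  weight(Z=0) = 35/78
  weight(Z=1) = 2/13
Total weight = 35/78 + 2/13 = 47/78
P(Z=0 | obs) = 35/78 / 47/78 = 35/47
P(Z=1 | obs) = 2/13 / 47/78 = 12/47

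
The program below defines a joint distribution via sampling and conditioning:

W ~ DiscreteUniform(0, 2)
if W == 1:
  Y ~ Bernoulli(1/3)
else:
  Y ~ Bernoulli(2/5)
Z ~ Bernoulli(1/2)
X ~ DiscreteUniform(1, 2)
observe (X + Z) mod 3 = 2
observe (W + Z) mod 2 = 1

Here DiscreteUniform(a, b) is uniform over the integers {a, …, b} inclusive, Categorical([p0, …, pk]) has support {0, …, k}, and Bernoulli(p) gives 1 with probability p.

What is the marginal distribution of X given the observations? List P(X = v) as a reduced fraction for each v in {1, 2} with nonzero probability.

P(X=1) = 2/3, P(X=2) = 1/3

Enumerate traces; 6 have nonzero weight after conditioning:
  (W=0, Y=0, Z=1, X=1) weight 1/20
  (W=0, Y=1, Z=1, X=1) weight 1/30
  (W=1, Y=0, Z=0, X=2) weight 1/18
  (W=1, Y=1, Z=0, X=2) weight 1/36
  (W=2, Y=0, Z=1, X=1) weight 1/20
  (W=2, Y=1, Z=1, X=1) weight 1/30
Group by X:
  weight(X=1) = 1/6
  weight(X=2) = 1/12
Total weight = 1/6 + 1/12 = 1/4
P(X=1 | obs) = 1/6 / 1/4 = 2/3
P(X=2 | obs) = 1/12 / 1/4 = 1/3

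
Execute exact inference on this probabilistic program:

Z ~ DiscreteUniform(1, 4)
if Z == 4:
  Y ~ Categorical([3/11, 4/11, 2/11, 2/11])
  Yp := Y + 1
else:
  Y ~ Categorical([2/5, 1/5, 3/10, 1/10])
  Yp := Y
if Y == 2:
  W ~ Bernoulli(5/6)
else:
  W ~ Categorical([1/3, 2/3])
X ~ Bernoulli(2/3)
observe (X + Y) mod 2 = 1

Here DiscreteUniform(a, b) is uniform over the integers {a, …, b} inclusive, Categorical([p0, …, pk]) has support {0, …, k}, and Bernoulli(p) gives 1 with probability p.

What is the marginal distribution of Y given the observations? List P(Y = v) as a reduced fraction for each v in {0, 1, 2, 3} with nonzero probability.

P(Y=0) = 324/721, P(Y=1) = 106/721, P(Y=2) = 34/103, P(Y=3) = 53/721

Enumerate traces; 32 have nonzero weight after conditioning:
  (Z=1, Y=0, W=0, X=1) weight 1/45
  (Z=1, Y=0, W=1, X=1) weight 2/45
  (Z=1, Y=1, W=0, X=0) weight 1/180
  (Z=1, Y=1, W=1, X=0) weight 1/90
  (Z=1, Y=2, W=0, X=1) weight 1/120
  (Z=1, Y=2, W=1, X=1) weight 1/24
  (Z=1, Y=3, W=0, X=0) weight 1/360
  (Z=1, Y=3, W=1, X=0) weight 1/180
  … 24 more
Group by Y:
  weight(Y=0) = 27/110
  weight(Y=1) = 53/660
  weight(Y=2) = 119/660
  weight(Y=3) = 53/1320
Total weight = 27/110 + 53/660 + 119/660 + 53/1320 = 721/1320
P(Y=0 | obs) = 27/110 / 721/1320 = 324/721
P(Y=1 | obs) = 53/660 / 721/1320 = 106/721
P(Y=2 | obs) = 119/660 / 721/1320 = 34/103
P(Y=3 | obs) = 53/1320 / 721/1320 = 53/721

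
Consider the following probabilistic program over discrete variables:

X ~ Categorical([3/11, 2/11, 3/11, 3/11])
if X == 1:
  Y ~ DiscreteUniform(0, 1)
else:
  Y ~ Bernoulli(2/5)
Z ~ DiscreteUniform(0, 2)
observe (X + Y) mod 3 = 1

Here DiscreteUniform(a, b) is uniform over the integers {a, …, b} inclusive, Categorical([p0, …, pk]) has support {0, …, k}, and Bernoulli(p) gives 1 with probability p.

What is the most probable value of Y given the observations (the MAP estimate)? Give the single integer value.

Enumerate traces; 9 have nonzero weight after conditioning:
  (X=0, Y=1, Z=0) weight 2/55
  (X=0, Y=1, Z=1) weight 2/55
  (X=0, Y=1, Z=2) weight 2/55
  (X=1, Y=0, Z=0) weight 1/33
  (X=1, Y=0, Z=1) weight 1/33
  (X=1, Y=0, Z=2) weight 1/33
  (X=3, Y=1, Z=0) weight 2/55
  (X=3, Y=1, Z=1) weight 2/55
  … 1 more
Group by Y:
  weight(Y=0) = 1/11
  weight(Y=1) = 12/55
Total weight = 1/11 + 12/55 = 17/55
P(Y=0 | obs) = 1/11 / 17/55 = 5/17
P(Y=1 | obs) = 12/55 / 17/55 = 12/17
argmax = 1

argmax_v P(Y = v | obs) = 1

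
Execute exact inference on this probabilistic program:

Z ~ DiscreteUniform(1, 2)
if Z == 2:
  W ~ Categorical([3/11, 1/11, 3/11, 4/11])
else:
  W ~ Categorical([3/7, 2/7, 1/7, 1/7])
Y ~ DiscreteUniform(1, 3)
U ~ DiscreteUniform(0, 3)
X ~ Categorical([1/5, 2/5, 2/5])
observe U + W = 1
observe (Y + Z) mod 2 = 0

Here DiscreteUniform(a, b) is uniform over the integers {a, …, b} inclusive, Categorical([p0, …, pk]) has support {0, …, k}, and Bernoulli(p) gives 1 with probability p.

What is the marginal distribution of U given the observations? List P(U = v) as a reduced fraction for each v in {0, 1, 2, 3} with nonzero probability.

Enumerate traces; 18 have nonzero weight after conditioning:
  (Z=1, W=0, Y=1, U=1, X=0) weight 1/280
  (Z=1, W=0, Y=1, U=1, X=1) weight 1/140
  (Z=1, W=0, Y=1, U=1, X=2) weight 1/140
  (Z=1, W=0, Y=3, U=1, X=0) weight 1/280
  (Z=1, W=0, Y=3, U=1, X=1) weight 1/140
  (Z=1, W=0, Y=3, U=1, X=2) weight 1/140
  (Z=1, W=1, Y=1, U=0, X=0) weight 1/420
  (Z=1, W=1, Y=1, U=0, X=1) weight 1/210
  … 10 more
Group by U:
  weight(U=0) = 17/616
  weight(U=1) = 29/616
Total weight = 17/616 + 29/616 = 23/308
P(U=0 | obs) = 17/616 / 23/308 = 17/46
P(U=1 | obs) = 29/616 / 23/308 = 29/46

P(U=0) = 17/46, P(U=1) = 29/46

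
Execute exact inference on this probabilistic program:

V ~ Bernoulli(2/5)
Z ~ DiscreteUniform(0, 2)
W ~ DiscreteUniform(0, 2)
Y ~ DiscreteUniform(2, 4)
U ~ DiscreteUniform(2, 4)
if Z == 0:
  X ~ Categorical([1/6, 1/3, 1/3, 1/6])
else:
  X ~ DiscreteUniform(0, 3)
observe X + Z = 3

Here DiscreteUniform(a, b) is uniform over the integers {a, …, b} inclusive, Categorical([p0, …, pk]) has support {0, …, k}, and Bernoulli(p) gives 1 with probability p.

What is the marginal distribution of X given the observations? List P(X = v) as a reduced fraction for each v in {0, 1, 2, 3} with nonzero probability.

P(X=1) = 3/8, P(X=2) = 3/8, P(X=3) = 1/4

Enumerate traces; 162 have nonzero weight after conditioning:
  (V=0, Z=0, W=0, Y=2, U=2, X=3) weight 1/810
  (V=0, Z=0, W=0, Y=2, U=3, X=3) weight 1/810
  (V=0, Z=0, W=0, Y=2, U=4, X=3) weight 1/810
  (V=0, Z=0, W=0, Y=3, U=2, X=3) weight 1/810
  (V=0, Z=0, W=0, Y=3, U=3, X=3) weight 1/810
  (V=0, Z=0, W=0, Y=3, U=4, X=3) weight 1/810
  (V=0, Z=0, W=0, Y=4, U=2, X=3) weight 1/810
  (V=0, Z=0, W=0, Y=4, U=3, X=3) weight 1/810
  (V=0, Z=1, W=0, Y=2, U=2, X=2) weight 1/540
  (V=0, Z=2, W=0, Y=2, U=2, X=1) weight 1/540
  … 152 more
Group by X:
  weight(X=1) = 1/12
  weight(X=2) = 1/12
  weight(X=3) = 1/18
Total weight = 1/12 + 1/12 + 1/18 = 2/9
P(X=1 | obs) = 1/12 / 2/9 = 3/8
P(X=2 | obs) = 1/12 / 2/9 = 3/8
P(X=3 | obs) = 1/18 / 2/9 = 1/4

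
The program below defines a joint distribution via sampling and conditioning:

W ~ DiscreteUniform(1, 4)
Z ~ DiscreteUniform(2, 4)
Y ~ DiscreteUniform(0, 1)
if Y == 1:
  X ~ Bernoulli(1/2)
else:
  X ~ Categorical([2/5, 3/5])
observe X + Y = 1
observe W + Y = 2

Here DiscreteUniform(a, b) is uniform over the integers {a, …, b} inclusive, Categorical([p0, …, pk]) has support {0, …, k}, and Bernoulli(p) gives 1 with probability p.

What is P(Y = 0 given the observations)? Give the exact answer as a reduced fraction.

Enumerate traces; 6 have nonzero weight after conditioning:
  (W=1, Z=2, Y=1, X=0) weight 1/48
  (W=1, Z=3, Y=1, X=0) weight 1/48
  (W=1, Z=4, Y=1, X=0) weight 1/48
  (W=2, Z=2, Y=0, X=1) weight 1/40
  (W=2, Z=3, Y=0, X=1) weight 1/40
  (W=2, Z=4, Y=0, X=1) weight 1/40
Group by Y:
  weight(Y=0) = 3/40
  weight(Y=1) = 1/16
Total weight = 3/40 + 1/16 = 11/80
P(Y=0 | obs) = 3/40 / 11/80 = 6/11
P(Y=1 | obs) = 1/16 / 11/80 = 5/11

P(Y = 0 | obs) = 6/11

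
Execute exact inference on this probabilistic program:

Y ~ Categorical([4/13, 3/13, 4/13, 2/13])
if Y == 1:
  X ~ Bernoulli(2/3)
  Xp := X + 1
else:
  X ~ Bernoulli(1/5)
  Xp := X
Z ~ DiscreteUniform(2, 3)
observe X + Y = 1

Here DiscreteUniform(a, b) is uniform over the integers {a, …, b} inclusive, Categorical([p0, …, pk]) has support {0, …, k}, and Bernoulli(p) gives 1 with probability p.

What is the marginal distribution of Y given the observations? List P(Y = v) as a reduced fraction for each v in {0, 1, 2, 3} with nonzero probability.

Enumerate traces; 4 have nonzero weight after conditioning:
  (Y=0, X=1, Z=2) weight 2/65
  (Y=0, X=1, Z=3) weight 2/65
  (Y=1, X=0, Z=2) weight 1/26
  (Y=1, X=0, Z=3) weight 1/26
Group by Y:
  weight(Y=0) = 4/65
  weight(Y=1) = 1/13
Total weight = 4/65 + 1/13 = 9/65
P(Y=0 | obs) = 4/65 / 9/65 = 4/9
P(Y=1 | obs) = 1/13 / 9/65 = 5/9

P(Y=0) = 4/9, P(Y=1) = 5/9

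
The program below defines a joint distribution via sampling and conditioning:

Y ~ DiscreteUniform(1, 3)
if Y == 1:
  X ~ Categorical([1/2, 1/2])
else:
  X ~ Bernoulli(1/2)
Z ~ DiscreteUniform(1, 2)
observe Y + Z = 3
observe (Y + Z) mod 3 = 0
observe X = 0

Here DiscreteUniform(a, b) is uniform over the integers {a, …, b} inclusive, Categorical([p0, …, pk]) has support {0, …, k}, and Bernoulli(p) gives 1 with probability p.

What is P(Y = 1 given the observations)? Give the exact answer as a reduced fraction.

Enumerate traces; 2 have nonzero weight after conditioning:
  (Y=1, X=0, Z=2) weight 1/12
  (Y=2, X=0, Z=1) weight 1/12
Group by Y:
  weight(Y=1) = 1/12
  weight(Y=2) = 1/12
Total weight = 1/12 + 1/12 = 1/6
P(Y=1 | obs) = 1/12 / 1/6 = 1/2
P(Y=2 | obs) = 1/12 / 1/6 = 1/2

P(Y = 1 | obs) = 1/2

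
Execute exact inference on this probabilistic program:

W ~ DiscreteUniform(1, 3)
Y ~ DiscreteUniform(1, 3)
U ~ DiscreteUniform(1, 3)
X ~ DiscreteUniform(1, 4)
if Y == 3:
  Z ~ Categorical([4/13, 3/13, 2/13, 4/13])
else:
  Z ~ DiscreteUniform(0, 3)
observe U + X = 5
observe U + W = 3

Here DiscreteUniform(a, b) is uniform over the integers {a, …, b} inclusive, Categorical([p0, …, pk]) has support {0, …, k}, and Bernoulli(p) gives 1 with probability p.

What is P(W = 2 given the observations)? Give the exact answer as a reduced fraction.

Enumerate traces; 24 have nonzero weight after conditioning:
  (W=1, Y=1, U=2, X=3, Z=0) weight 1/432
  (W=1, Y=1, U=2, X=3, Z=1) weight 1/432
  (W=1, Y=1, U=2, X=3, Z=2) weight 1/432
  (W=1, Y=1, U=2, X=3, Z=3) weight 1/432
  (W=1, Y=2, U=2, X=3, Z=0) weight 1/432
  (W=1, Y=2, U=2, X=3, Z=1) weight 1/432
  (W=1, Y=2, U=2, X=3, Z=2) weight 1/432
  (W=1, Y=2, U=2, X=3, Z=3) weight 1/432
  (W=2, Y=1, U=1, X=4, Z=0) weight 1/432
  … 15 more
Group by W:
  weight(W=1) = 1/36
  weight(W=2) = 1/36
Total weight = 1/36 + 1/36 = 1/18
P(W=1 | obs) = 1/36 / 1/18 = 1/2
P(W=2 | obs) = 1/36 / 1/18 = 1/2

P(W = 2 | obs) = 1/2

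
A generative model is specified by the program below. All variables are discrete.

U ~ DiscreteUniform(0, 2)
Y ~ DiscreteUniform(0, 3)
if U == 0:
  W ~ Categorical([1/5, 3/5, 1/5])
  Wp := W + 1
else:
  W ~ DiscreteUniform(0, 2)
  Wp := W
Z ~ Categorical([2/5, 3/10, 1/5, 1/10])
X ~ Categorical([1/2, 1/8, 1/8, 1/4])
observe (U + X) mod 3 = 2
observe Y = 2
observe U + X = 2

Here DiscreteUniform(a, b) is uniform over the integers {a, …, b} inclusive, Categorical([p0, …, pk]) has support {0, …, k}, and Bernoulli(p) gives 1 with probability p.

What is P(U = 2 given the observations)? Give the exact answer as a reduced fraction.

Enumerate traces; 36 have nonzero weight after conditioning:
  (U=0, Y=2, W=0, Z=0, X=2) weight 1/1200
  (U=0, Y=2, W=0, Z=1, X=2) weight 1/1600
  (U=0, Y=2, W=0, Z=2, X=2) weight 1/2400
  (U=0, Y=2, W=0, Z=3, X=2) weight 1/4800
  (U=0, Y=2, W=1, Z=0, X=2) weight 1/400
  (U=0, Y=2, W=1, Z=1, X=2) weight 3/1600
  (U=0, Y=2, W=1, Z=2, X=2) weight 1/800
  (U=0, Y=2, W=1, Z=3, X=2) weight 1/1600
  (U=1, Y=2, W=0, Z=0, X=1) weight 1/720
  (U=2, Y=2, W=0, Z=0, X=0) weight 1/180
  … 26 more
Group by U:
  weight(U=0) = 1/96
  weight(U=1) = 1/96
  weight(U=2) = 1/24
Total weight = 1/96 + 1/96 + 1/24 = 1/16
P(U=0 | obs) = 1/96 / 1/16 = 1/6
P(U=1 | obs) = 1/96 / 1/16 = 1/6
P(U=2 | obs) = 1/24 / 1/16 = 2/3

P(U = 2 | obs) = 2/3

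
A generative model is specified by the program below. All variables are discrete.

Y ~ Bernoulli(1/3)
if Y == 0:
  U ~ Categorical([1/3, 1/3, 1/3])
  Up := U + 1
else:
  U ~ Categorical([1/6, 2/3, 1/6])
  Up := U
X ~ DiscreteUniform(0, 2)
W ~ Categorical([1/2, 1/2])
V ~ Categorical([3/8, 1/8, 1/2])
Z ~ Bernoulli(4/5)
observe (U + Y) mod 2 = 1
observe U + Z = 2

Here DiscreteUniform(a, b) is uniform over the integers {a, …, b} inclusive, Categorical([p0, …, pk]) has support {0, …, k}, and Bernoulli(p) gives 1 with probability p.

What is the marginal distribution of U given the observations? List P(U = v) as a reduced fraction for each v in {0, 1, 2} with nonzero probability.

P(U=1) = 16/17, P(U=2) = 1/17

Enumerate traces; 36 have nonzero weight after conditioning:
  (Y=0, U=1, X=0, W=0, V=0, Z=1) weight 1/90
  (Y=0, U=1, X=0, W=0, V=1, Z=1) weight 1/270
  (Y=0, U=1, X=0, W=0, V=2, Z=1) weight 2/135
  (Y=0, U=1, X=0, W=1, V=0, Z=1) weight 1/90
  (Y=0, U=1, X=0, W=1, V=1, Z=1) weight 1/270
  (Y=0, U=1, X=0, W=1, V=2, Z=1) weight 2/135
  (Y=0, U=1, X=1, W=0, V=0, Z=1) weight 1/90
  (Y=0, U=1, X=1, W=0, V=1, Z=1) weight 1/270
  (Y=1, U=2, X=0, W=0, V=0, Z=0) weight 1/1440
  … 27 more
Group by U:
  weight(U=1) = 8/45
  weight(U=2) = 1/90
Total weight = 8/45 + 1/90 = 17/90
P(U=1 | obs) = 8/45 / 17/90 = 16/17
P(U=2 | obs) = 1/90 / 17/90 = 1/17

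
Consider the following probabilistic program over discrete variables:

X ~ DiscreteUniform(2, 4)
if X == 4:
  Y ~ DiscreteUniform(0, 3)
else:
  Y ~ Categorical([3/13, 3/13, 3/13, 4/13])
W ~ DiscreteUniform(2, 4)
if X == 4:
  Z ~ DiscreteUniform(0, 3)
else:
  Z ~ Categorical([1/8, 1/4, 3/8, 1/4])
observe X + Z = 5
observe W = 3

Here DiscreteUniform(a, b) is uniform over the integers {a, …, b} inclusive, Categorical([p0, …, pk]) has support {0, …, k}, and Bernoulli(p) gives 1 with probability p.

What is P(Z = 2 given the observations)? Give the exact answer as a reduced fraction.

Enumerate traces; 12 have nonzero weight after conditioning:
  (X=2, Y=0, W=3, Z=3) weight 1/156
  (X=2, Y=1, W=3, Z=3) weight 1/156
  (X=2, Y=2, W=3, Z=3) weight 1/156
  (X=2, Y=3, W=3, Z=3) weight 1/117
  (X=3, Y=0, W=3, Z=2) weight 1/104
  (X=3, Y=1, W=3, Z=2) weight 1/104
  (X=3, Y=2, W=3, Z=2) weight 1/104
  (X=3, Y=3, W=3, Z=2) weight 1/78
  (X=4, Y=0, W=3, Z=1) weight 1/144
  … 3 more
Group by Z:
  weight(Z=1) = 1/36
  weight(Z=2) = 1/24
  weight(Z=3) = 1/36
Total weight = 1/36 + 1/24 + 1/36 = 7/72
P(Z=1 | obs) = 1/36 / 7/72 = 2/7
P(Z=2 | obs) = 1/24 / 7/72 = 3/7
P(Z=3 | obs) = 1/36 / 7/72 = 2/7

P(Z = 2 | obs) = 3/7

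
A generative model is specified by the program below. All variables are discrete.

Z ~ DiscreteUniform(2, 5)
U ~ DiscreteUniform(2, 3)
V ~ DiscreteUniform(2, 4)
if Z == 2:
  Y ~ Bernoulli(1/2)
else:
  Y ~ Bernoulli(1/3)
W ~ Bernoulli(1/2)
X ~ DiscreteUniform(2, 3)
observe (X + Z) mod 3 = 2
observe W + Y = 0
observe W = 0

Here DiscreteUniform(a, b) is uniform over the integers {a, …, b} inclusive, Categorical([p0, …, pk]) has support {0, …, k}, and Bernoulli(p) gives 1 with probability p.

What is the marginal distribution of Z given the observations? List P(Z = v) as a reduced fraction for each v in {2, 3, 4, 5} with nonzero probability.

Enumerate traces; 18 have nonzero weight after conditioning:
  (Z=2, U=2, V=2, Y=0, W=0, X=3) weight 1/192
  (Z=2, U=2, V=3, Y=0, W=0, X=3) weight 1/192
  (Z=2, U=2, V=4, Y=0, W=0, X=3) weight 1/192
  (Z=2, U=3, V=2, Y=0, W=0, X=3) weight 1/192
  (Z=2, U=3, V=3, Y=0, W=0, X=3) weight 1/192
  (Z=2, U=3, V=4, Y=0, W=0, X=3) weight 1/192
  (Z=3, U=2, V=2, Y=0, W=0, X=2) weight 1/144
  (Z=3, U=2, V=3, Y=0, W=0, X=2) weight 1/144
  (Z=5, U=2, V=2, Y=0, W=0, X=3) weight 1/144
  … 9 more
Group by Z:
  weight(Z=2) = 1/32
  weight(Z=3) = 1/24
  weight(Z=5) = 1/24
Total weight = 1/32 + 1/24 + 1/24 = 11/96
P(Z=2 | obs) = 1/32 / 11/96 = 3/11
P(Z=3 | obs) = 1/24 / 11/96 = 4/11
P(Z=5 | obs) = 1/24 / 11/96 = 4/11

P(Z=2) = 3/11, P(Z=3) = 4/11, P(Z=5) = 4/11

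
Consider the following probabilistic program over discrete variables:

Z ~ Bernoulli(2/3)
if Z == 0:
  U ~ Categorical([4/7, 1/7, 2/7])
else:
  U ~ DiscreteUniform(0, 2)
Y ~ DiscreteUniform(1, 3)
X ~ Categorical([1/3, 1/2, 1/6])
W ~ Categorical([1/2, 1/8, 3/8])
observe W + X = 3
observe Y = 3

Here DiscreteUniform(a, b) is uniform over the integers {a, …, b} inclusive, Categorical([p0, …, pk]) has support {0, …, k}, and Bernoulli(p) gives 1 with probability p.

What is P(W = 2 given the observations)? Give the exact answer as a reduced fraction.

Enumerate traces; 12 have nonzero weight after conditioning:
  (Z=0, U=0, Y=3, X=1, W=2) weight 1/84
  (Z=0, U=0, Y=3, X=2, W=1) weight 1/756
  (Z=0, U=1, Y=3, X=1, W=2) weight 1/336
  (Z=0, U=1, Y=3, X=2, W=1) weight 1/3024
  (Z=0, U=2, Y=3, X=1, W=2) weight 1/168
  (Z=0, U=2, Y=3, X=2, W=1) weight 1/1512
  (Z=1, U=0, Y=3, X=1, W=2) weight 1/72
  (Z=1, U=0, Y=3, X=2, W=1) weight 1/648
  … 4 more
Group by W:
  weight(W=1) = 1/144
  weight(W=2) = 1/16
Total weight = 1/144 + 1/16 = 5/72
P(W=1 | obs) = 1/144 / 5/72 = 1/10
P(W=2 | obs) = 1/16 / 5/72 = 9/10

P(W = 2 | obs) = 9/10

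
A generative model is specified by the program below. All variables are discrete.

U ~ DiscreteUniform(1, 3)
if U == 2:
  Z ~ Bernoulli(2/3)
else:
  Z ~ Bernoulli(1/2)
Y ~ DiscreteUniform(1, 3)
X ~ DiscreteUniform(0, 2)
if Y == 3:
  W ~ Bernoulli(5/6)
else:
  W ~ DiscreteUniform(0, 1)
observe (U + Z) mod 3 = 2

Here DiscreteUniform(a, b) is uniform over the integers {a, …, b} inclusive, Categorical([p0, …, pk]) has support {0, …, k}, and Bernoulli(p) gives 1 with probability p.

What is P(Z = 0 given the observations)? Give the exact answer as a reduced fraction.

Enumerate traces; 36 have nonzero weight after conditioning:
  (U=1, Z=1, Y=1, X=0, W=0) weight 1/108
  (U=1, Z=1, Y=1, X=0, W=1) weight 1/108
  (U=1, Z=1, Y=1, X=1, W=0) weight 1/108
  (U=1, Z=1, Y=1, X=1, W=1) weight 1/108
  (U=1, Z=1, Y=1, X=2, W=0) weight 1/108
  (U=1, Z=1, Y=1, X=2, W=1) weight 1/108
  (U=1, Z=1, Y=2, X=0, W=0) weight 1/108
  (U=1, Z=1, Y=2, X=0, W=1) weight 1/108
  (U=2, Z=0, Y=1, X=0, W=0) weight 1/162
  … 27 more
Group by Z:
  weight(Z=0) = 1/9
  weight(Z=1) = 1/6
Total weight = 1/9 + 1/6 = 5/18
P(Z=0 | obs) = 1/9 / 5/18 = 2/5
P(Z=1 | obs) = 1/6 / 5/18 = 3/5

P(Z = 0 | obs) = 2/5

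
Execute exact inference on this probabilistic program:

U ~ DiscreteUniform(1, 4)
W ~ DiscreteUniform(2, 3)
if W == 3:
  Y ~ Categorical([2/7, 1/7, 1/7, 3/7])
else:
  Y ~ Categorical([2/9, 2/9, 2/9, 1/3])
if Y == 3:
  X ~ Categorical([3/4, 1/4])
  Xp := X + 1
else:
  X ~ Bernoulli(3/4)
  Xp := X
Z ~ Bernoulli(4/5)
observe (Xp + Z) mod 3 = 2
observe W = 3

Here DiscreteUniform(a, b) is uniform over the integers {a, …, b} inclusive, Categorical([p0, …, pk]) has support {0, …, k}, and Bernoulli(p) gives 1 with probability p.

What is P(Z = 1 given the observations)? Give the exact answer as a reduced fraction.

Enumerate traces; 20 have nonzero weight after conditioning:
  (U=1, W=3, Y=0, X=1, Z=1) weight 3/140
  (U=1, W=3, Y=1, X=1, Z=1) weight 3/280
  (U=1, W=3, Y=2, X=1, Z=1) weight 3/280
  (U=1, W=3, Y=3, X=0, Z=1) weight 9/280
  (U=1, W=3, Y=3, X=1, Z=0) weight 3/1120
  (U=2, W=3, Y=0, X=1, Z=1) weight 3/140
  (U=2, W=3, Y=1, X=1, Z=1) weight 3/280
  (U=2, W=3, Y=2, X=1, Z=1) weight 3/280
  … 12 more
Group by Z:
  weight(Z=0) = 3/280
  weight(Z=1) = 3/10
Total weight = 3/280 + 3/10 = 87/280
P(Z=0 | obs) = 3/280 / 87/280 = 1/29
P(Z=1 | obs) = 3/10 / 87/280 = 28/29

P(Z = 1 | obs) = 28/29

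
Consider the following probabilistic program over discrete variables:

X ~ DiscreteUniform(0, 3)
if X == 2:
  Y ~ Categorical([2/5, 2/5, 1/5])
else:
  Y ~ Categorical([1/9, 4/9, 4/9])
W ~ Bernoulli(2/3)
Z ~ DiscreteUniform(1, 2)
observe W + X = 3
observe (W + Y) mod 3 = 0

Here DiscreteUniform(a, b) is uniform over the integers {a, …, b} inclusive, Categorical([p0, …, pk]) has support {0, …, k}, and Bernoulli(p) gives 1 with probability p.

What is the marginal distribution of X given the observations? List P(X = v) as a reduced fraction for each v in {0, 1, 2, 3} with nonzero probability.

Enumerate traces; 4 have nonzero weight after conditioning:
  (X=2, Y=2, W=1, Z=1) weight 1/60
  (X=2, Y=2, W=1, Z=2) weight 1/60
  (X=3, Y=0, W=0, Z=1) weight 1/216
  (X=3, Y=0, W=0, Z=2) weight 1/216
Group by X:
  weight(X=2) = 1/30
  weight(X=3) = 1/108
Total weight = 1/30 + 1/108 = 23/540
P(X=2 | obs) = 1/30 / 23/540 = 18/23
P(X=3 | obs) = 1/108 / 23/540 = 5/23

P(X=2) = 18/23, P(X=3) = 5/23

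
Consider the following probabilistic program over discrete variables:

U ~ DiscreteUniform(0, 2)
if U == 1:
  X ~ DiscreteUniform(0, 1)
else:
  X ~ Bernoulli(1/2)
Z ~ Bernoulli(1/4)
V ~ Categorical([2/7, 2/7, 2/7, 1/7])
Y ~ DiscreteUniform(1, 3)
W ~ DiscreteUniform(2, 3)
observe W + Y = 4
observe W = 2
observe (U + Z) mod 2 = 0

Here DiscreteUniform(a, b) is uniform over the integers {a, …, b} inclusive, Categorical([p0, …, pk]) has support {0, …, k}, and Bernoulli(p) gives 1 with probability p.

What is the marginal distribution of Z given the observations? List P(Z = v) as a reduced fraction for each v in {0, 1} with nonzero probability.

P(Z=0) = 6/7, P(Z=1) = 1/7

Enumerate traces; 24 have nonzero weight after conditioning:
  (U=0, X=0, Z=0, V=0, Y=2, W=2) weight 1/168
  (U=0, X=0, Z=0, V=1, Y=2, W=2) weight 1/168
  (U=0, X=0, Z=0, V=2, Y=2, W=2) weight 1/168
  (U=0, X=0, Z=0, V=3, Y=2, W=2) weight 1/336
  (U=0, X=1, Z=0, V=0, Y=2, W=2) weight 1/168
  (U=0, X=1, Z=0, V=1, Y=2, W=2) weight 1/168
  (U=0, X=1, Z=0, V=2, Y=2, W=2) weight 1/168
  (U=0, X=1, Z=0, V=3, Y=2, W=2) weight 1/336
  (U=1, X=0, Z=1, V=0, Y=2, W=2) weight 1/504
  … 15 more
Group by Z:
  weight(Z=0) = 1/12
  weight(Z=1) = 1/72
Total weight = 1/12 + 1/72 = 7/72
P(Z=0 | obs) = 1/12 / 7/72 = 6/7
P(Z=1 | obs) = 1/72 / 7/72 = 1/7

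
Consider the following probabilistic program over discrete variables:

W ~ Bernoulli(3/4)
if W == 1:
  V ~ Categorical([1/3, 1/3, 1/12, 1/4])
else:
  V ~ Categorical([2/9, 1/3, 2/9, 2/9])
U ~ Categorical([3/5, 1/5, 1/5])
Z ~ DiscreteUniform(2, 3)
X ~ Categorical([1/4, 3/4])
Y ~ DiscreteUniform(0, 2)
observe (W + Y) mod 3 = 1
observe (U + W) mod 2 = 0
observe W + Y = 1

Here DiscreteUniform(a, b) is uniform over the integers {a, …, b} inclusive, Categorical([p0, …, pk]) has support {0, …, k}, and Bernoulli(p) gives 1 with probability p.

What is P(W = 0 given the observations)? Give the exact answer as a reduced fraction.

Enumerate traces; 48 have nonzero weight after conditioning:
  (W=0, V=0, U=0, Z=2, X=0, Y=1) weight 1/720
  (W=0, V=0, U=0, Z=2, X=1, Y=1) weight 1/240
  (W=0, V=0, U=0, Z=3, X=0, Y=1) weight 1/720
  (W=0, V=0, U=0, Z=3, X=1, Y=1) weight 1/240
  (W=0, V=0, U=2, Z=2, X=0, Y=1) weight 1/2160
  (W=0, V=0, U=2, Z=2, X=1, Y=1) weight 1/720
  (W=0, V=0, U=2, Z=3, X=0, Y=1) weight 1/2160
  (W=0, V=0, U=2, Z=3, X=1, Y=1) weight 1/720
  (W=1, V=0, U=1, Z=2, X=0, Y=0) weight 1/480
  … 39 more
Group by W:
  weight(W=0) = 1/15
  weight(W=1) = 1/20
Total weight = 1/15 + 1/20 = 7/60
P(W=0 | obs) = 1/15 / 7/60 = 4/7
P(W=1 | obs) = 1/20 / 7/60 = 3/7

P(W = 0 | obs) = 4/7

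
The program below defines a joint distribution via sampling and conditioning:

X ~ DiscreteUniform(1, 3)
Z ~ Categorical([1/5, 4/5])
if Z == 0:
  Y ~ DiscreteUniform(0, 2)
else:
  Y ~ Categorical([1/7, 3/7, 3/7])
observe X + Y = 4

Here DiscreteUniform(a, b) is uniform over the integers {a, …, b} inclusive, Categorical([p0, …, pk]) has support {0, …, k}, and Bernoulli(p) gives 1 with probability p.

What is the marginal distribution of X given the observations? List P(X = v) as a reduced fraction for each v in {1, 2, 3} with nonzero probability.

Enumerate traces; 4 have nonzero weight after conditioning:
  (X=2, Z=0, Y=2) weight 1/45
  (X=2, Z=1, Y=2) weight 4/35
  (X=3, Z=0, Y=1) weight 1/45
  (X=3, Z=1, Y=1) weight 4/35
Group by X:
  weight(X=2) = 43/315
  weight(X=3) = 43/315
Total weight = 43/315 + 43/315 = 86/315
P(X=2 | obs) = 43/315 / 86/315 = 1/2
P(X=3 | obs) = 43/315 / 86/315 = 1/2

P(X=2) = 1/2, P(X=3) = 1/2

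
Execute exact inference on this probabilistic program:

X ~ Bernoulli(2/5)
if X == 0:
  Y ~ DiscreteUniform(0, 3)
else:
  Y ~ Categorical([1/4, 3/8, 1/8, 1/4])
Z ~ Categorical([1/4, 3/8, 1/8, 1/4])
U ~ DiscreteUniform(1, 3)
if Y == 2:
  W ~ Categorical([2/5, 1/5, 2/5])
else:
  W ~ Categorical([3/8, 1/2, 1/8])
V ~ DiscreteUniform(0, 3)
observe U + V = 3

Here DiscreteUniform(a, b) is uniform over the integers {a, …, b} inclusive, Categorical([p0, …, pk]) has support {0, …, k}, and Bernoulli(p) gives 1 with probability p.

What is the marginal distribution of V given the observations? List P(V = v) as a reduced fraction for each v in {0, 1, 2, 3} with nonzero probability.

Enumerate traces; 288 have nonzero weight after conditioning:
  (X=0, Y=0, Z=0, U=1, W=0, V=2) weight 3/2560
  (X=0, Y=0, Z=0, U=1, W=1, V=2) weight 1/640
  (X=0, Y=0, Z=0, U=1, W=2, V=2) weight 1/2560
  (X=0, Y=0, Z=0, U=2, W=0, V=1) weight 3/2560
  (X=0, Y=0, Z=0, U=2, W=1, V=1) weight 1/640
  (X=0, Y=0, Z=0, U=2, W=2, V=1) weight 1/2560
  (X=0, Y=0, Z=0, U=3, W=0, V=0) weight 3/2560
  (X=0, Y=0, Z=0, U=3, W=1, V=0) weight 1/640
  … 280 more
Group by V:
  weight(V=0) = 1/12
  weight(V=1) = 1/12
  weight(V=2) = 1/12
Total weight = 1/12 + 1/12 + 1/12 = 1/4
P(V=0 | obs) = 1/12 / 1/4 = 1/3
P(V=1 | obs) = 1/12 / 1/4 = 1/3
P(V=2 | obs) = 1/12 / 1/4 = 1/3

P(V=0) = 1/3, P(V=1) = 1/3, P(V=2) = 1/3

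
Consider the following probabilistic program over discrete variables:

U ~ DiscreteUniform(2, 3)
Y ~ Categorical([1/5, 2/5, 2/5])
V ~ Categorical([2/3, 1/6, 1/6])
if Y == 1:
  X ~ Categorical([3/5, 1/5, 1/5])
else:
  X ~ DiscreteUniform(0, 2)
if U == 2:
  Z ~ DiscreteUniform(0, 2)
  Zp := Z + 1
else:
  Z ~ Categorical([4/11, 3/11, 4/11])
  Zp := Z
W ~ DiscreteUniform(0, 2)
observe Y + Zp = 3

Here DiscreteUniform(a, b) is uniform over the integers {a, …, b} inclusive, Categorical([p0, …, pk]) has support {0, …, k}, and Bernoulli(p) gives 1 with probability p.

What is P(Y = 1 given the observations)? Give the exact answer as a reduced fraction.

P(Y = 1 | obs) = 46/97

Enumerate traces; 135 have nonzero weight after conditioning:
  (U=2, Y=0, V=0, X=0, Z=2, W=0) weight 1/405
  (U=2, Y=0, V=0, X=0, Z=2, W=1) weight 1/405
  (U=2, Y=0, V=0, X=0, Z=2, W=2) weight 1/405
  (U=2, Y=0, V=0, X=1, Z=2, W=0) weight 1/405
  (U=2, Y=0, V=0, X=1, Z=2, W=1) weight 1/405
  (U=2, Y=0, V=0, X=1, Z=2, W=2) weight 1/405
  (U=2, Y=0, V=0, X=2, Z=2, W=0) weight 1/405
  (U=2, Y=0, V=0, X=2, Z=2, W=1) weight 1/405
  (U=2, Y=1, V=0, X=0, Z=1, W=0) weight 2/225
  (U=2, Y=2, V=0, X=0, Z=0, W=0) weight 2/405
  … 125 more
Group by Y:
  weight(Y=0) = 1/30
  weight(Y=1) = 23/165
  weight(Y=2) = 4/33
Total weight = 1/30 + 23/165 + 4/33 = 97/330
P(Y=0 | obs) = 1/30 / 97/330 = 11/97
P(Y=1 | obs) = 23/165 / 97/330 = 46/97
P(Y=2 | obs) = 4/33 / 97/330 = 40/97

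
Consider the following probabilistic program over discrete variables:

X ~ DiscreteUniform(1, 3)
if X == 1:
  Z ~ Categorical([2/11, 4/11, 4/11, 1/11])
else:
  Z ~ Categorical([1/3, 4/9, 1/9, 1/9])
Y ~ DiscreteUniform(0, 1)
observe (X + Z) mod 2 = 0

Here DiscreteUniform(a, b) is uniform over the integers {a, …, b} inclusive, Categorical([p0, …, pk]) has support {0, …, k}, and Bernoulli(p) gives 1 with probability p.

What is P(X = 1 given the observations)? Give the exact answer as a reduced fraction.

Enumerate traces; 12 have nonzero weight after conditioning:
  (X=1, Z=1, Y=0) weight 2/33
  (X=1, Z=1, Y=1) weight 2/33
  (X=1, Z=3, Y=0) weight 1/66
  (X=1, Z=3, Y=1) weight 1/66
  (X=2, Z=0, Y=0) weight 1/18
  (X=2, Z=0, Y=1) weight 1/18
  (X=2, Z=2, Y=0) weight 1/54
  (X=2, Z=2, Y=1) weight 1/54
  (X=3, Z=1, Y=0) weight 2/27
  … 3 more
Group by X:
  weight(X=1) = 5/33
  weight(X=2) = 4/27
  weight(X=3) = 5/27
Total weight = 5/33 + 4/27 + 5/27 = 16/33
P(X=1 | obs) = 5/33 / 16/33 = 5/16
P(X=2 | obs) = 4/27 / 16/33 = 11/36
P(X=3 | obs) = 5/27 / 16/33 = 55/144

P(X = 1 | obs) = 5/16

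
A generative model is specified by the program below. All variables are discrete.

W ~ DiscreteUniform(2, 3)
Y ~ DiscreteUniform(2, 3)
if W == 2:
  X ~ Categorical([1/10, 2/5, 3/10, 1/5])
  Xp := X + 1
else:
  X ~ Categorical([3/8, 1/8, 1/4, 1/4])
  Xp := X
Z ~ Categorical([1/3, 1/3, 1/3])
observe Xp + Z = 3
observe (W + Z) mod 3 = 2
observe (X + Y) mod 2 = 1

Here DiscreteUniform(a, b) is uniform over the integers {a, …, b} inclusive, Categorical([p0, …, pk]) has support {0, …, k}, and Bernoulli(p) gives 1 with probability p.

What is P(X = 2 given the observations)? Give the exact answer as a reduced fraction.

P(X = 2 | obs) = 12/17

Enumerate traces; 2 have nonzero weight after conditioning:
  (W=2, Y=3, X=2, Z=0) weight 1/40
  (W=3, Y=2, X=1, Z=2) weight 1/96
Group by X:
  weight(X=1) = 1/96
  weight(X=2) = 1/40
Total weight = 1/96 + 1/40 = 17/480
P(X=1 | obs) = 1/96 / 17/480 = 5/17
P(X=2 | obs) = 1/40 / 17/480 = 12/17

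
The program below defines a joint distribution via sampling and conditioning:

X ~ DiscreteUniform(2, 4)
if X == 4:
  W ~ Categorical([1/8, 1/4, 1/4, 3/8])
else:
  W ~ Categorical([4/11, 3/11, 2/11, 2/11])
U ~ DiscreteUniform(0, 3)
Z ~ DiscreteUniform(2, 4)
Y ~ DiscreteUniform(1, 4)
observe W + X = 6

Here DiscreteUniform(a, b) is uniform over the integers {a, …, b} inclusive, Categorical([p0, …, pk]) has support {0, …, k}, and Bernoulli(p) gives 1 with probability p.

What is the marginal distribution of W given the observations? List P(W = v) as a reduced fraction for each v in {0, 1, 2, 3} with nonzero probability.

Enumerate traces; 96 have nonzero weight after conditioning:
  (X=3, W=3, U=0, Z=2, Y=1) weight 1/792
  (X=3, W=3, U=0, Z=2, Y=2) weight 1/792
  (X=3, W=3, U=0, Z=2, Y=3) weight 1/792
  (X=3, W=3, U=0, Z=2, Y=4) weight 1/792
  (X=3, W=3, U=0, Z=3, Y=1) weight 1/792
  (X=3, W=3, U=0, Z=3, Y=2) weight 1/792
  (X=3, W=3, U=0, Z=3, Y=3) weight 1/792
  (X=3, W=3, U=0, Z=3, Y=4) weight 1/792
  (X=4, W=2, U=0, Z=2, Y=1) weight 1/576
  … 87 more
Group by W:
  weight(W=2) = 1/12
  weight(W=3) = 2/33
Total weight = 1/12 + 2/33 = 19/132
P(W=2 | obs) = 1/12 / 19/132 = 11/19
P(W=3 | obs) = 2/33 / 19/132 = 8/19

P(W=2) = 11/19, P(W=3) = 8/19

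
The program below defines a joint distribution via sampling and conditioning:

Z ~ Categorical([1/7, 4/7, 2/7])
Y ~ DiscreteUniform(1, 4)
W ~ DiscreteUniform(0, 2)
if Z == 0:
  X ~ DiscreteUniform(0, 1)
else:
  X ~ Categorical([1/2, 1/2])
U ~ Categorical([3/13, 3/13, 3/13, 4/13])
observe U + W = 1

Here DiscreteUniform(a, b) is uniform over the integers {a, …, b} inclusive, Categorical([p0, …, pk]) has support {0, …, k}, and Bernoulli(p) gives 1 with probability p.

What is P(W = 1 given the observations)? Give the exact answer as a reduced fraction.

P(W = 1 | obs) = 1/2

Enumerate traces; 48 have nonzero weight after conditioning:
  (Z=0, Y=1, W=0, X=0, U=1) weight 1/728
  (Z=0, Y=1, W=0, X=1, U=1) weight 1/728
  (Z=0, Y=1, W=1, X=0, U=0) weight 1/728
  (Z=0, Y=1, W=1, X=1, U=0) weight 1/728
  (Z=0, Y=2, W=0, X=0, U=1) weight 1/728
  (Z=0, Y=2, W=0, X=1, U=1) weight 1/728
  (Z=0, Y=2, W=1, X=0, U=0) weight 1/728
  (Z=0, Y=2, W=1, X=1, U=0) weight 1/728
  … 40 more
Group by W:
  weight(W=0) = 1/13
  weight(W=1) = 1/13
Total weight = 1/13 + 1/13 = 2/13
P(W=0 | obs) = 1/13 / 2/13 = 1/2
P(W=1 | obs) = 1/13 / 2/13 = 1/2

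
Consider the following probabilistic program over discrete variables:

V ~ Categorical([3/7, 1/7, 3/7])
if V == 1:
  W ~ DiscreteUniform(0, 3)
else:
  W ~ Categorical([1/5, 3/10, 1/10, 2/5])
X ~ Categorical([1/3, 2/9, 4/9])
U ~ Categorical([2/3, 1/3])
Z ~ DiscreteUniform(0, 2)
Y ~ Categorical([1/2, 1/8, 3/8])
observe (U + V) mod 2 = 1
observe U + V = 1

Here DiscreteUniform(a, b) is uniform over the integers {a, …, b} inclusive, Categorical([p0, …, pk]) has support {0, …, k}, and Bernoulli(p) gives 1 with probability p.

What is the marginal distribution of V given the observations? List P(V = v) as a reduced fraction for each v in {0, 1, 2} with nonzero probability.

Enumerate traces; 216 have nonzero weight after conditioning:
  (V=0, W=0, X=0, U=1, Z=0, Y=0) weight 1/630
  (V=0, W=0, X=0, U=1, Z=0, Y=1) weight 1/2520
  (V=0, W=0, X=0, U=1, Z=0, Y=2) weight 1/840
  (V=0, W=0, X=0, U=1, Z=1, Y=0) weight 1/630
  (V=0, W=0, X=0, U=1, Z=1, Y=1) weight 1/2520
  (V=0, W=0, X=0, U=1, Z=1, Y=2) weight 1/840
  (V=0, W=0, X=0, U=1, Z=2, Y=0) weight 1/630
  (V=0, W=0, X=0, U=1, Z=2, Y=1) weight 1/2520
  (V=1, W=0, X=0, U=0, Z=0, Y=0) weight 1/756
  … 207 more
Group by V:
  weight(V=0) = 1/7
  weight(V=1) = 2/21
Total weight = 1/7 + 2/21 = 5/21
P(V=0 | obs) = 1/7 / 5/21 = 3/5
P(V=1 | obs) = 2/21 / 5/21 = 2/5

P(V=0) = 3/5, P(V=1) = 2/5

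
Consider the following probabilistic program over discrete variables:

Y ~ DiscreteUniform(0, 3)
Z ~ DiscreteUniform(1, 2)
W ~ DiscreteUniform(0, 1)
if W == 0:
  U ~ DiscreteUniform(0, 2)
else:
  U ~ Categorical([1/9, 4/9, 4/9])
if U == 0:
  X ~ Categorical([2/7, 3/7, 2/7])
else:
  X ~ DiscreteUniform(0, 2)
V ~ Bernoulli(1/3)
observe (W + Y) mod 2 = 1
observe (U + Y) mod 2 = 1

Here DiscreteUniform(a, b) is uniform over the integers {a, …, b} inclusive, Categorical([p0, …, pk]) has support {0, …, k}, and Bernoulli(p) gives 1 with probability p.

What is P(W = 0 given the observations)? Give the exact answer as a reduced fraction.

P(W = 0 | obs) = 3/5

Enumerate traces; 72 have nonzero weight after conditioning:
  (Y=0, Z=1, W=1, U=1, X=0, V=0) weight 1/162
  (Y=0, Z=1, W=1, U=1, X=0, V=1) weight 1/324
  (Y=0, Z=1, W=1, U=1, X=1, V=0) weight 1/162
  (Y=0, Z=1, W=1, U=1, X=1, V=1) weight 1/324
  (Y=0, Z=1, W=1, U=1, X=2, V=0) weight 1/162
  (Y=0, Z=1, W=1, U=1, X=2, V=1) weight 1/324
  (Y=0, Z=2, W=1, U=1, X=0, V=0) weight 1/162
  (Y=0, Z=2, W=1, U=1, X=0, V=1) weight 1/324
  (Y=1, Z=1, W=0, U=0, X=0, V=0) weight 1/252
  … 63 more
Group by W:
  weight(W=0) = 1/6
  weight(W=1) = 1/9
Total weight = 1/6 + 1/9 = 5/18
P(W=0 | obs) = 1/6 / 5/18 = 3/5
P(W=1 | obs) = 1/9 / 5/18 = 2/5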